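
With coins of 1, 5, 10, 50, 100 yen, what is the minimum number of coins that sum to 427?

9

Use the largest denomination that fits, subtract, and repeat.
427 − 4×100→27 − 2×10→7 − 1×5→2 − 2×1→0
Total coins = 4 + 2 + 1 + 2 = 9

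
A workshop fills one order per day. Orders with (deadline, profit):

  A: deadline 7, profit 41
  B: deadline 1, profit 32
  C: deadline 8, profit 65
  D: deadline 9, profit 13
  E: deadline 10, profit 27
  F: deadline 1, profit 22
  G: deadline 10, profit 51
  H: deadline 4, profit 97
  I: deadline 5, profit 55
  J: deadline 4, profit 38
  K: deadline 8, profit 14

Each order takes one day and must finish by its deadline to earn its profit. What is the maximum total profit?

Take jobs in profit order; each goes to the latest open slot no later than its deadline.
By profit: H(d4,97), C(d8,65), I(d5,55), G(d10,51), A(d7,41), J(d4,38), B(d1,32), E(d10,27), F(d1,22), K(d8,14), D(d9,13)
H→slot 4; C→slot 8; I→slot 5; G→slot 10; A→slot 7; J→slot 3; B→slot 1; E→slot 9; F skipped; K→slot 6; D→slot 2.
Profit = 32 + 13 + 38 + 97 + 55 + 14 + 41 + 65 + 27 + 51 = 433

433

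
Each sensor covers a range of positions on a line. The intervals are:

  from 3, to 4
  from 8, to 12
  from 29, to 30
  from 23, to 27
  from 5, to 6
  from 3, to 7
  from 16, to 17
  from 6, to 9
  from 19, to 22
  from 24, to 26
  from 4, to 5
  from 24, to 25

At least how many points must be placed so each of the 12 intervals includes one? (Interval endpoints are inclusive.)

Sorted: [3,4] [4,5] [5,6] [3,7] [6,9] [8,12] [16,17] [19,22] [24,25] [24,26] [23,27] [29,30]
{[3,4],[4,5]} hit by 4; {[5,6],[3,7],[6,9]} hit by 6; {[8,12]} hit by 12; {[16,17]} hit by 17; {[19,22]} hit by 22; {[24,25],[24,26],[23,27]} hit by 25; {[29,30]} hit by 30.
Points: 4, 6, 12, 17, 22, 25, 30 (7 total).

7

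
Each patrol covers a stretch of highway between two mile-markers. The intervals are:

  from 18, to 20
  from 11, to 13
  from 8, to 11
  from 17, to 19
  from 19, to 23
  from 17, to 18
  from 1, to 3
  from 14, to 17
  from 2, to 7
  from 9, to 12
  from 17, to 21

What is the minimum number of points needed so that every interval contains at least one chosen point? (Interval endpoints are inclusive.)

Process intervals by earliest right end; each time one isn't hit yet, stab at its right endpoint.
Sorted: [1,3] [2,7] [8,11] [9,12] [11,13] [14,17] [17,18] [17,19] [18,20] [17,21] [19,23]
{[1,3],[2,7]} hit by 3; {[8,11],[9,12],[11,13]} hit by 11; {[14,17],[17,18],[17,19]} hit by 17; {[18,20],[17,21],[19,23]} hit by 20.
Points: 3, 11, 17, 20 (4 total).

4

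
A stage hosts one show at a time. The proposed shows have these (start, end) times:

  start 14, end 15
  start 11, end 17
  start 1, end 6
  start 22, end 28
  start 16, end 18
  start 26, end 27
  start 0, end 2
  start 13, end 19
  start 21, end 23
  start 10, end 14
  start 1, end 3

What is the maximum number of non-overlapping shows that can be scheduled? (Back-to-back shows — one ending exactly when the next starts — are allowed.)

Greedy by earliest finish: after sorting by end time, pick each interval compatible with the last pick.
By end time: (0,2), (1,3), (1,6), (10,14), (14,15), (11,17), (16,18), (13,19), (21,23), (26,27), (22,28).
Pick (0,2); next start ≥ 2 → (10,14); next start ≥ 14 → (14,15); next start ≥ 15 → (16,18); next start ≥ 18 → (21,23); next start ≥ 23 → (26,27).
Selected 6 shows.

6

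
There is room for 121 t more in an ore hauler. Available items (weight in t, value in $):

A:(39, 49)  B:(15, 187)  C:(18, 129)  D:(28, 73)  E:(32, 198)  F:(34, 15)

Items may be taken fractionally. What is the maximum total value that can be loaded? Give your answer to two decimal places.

Ratios (sorted): B 12.47, C 7.17, E 6.19, D 2.61, A 1.26, F 0.44
take B (15 @ 187); take C (18 @ 129); take E (32 @ 198); take D (28 @ 73); take 28/39 of A → 35.18. Capacity used 121/121.
Total value = 622.18

622.18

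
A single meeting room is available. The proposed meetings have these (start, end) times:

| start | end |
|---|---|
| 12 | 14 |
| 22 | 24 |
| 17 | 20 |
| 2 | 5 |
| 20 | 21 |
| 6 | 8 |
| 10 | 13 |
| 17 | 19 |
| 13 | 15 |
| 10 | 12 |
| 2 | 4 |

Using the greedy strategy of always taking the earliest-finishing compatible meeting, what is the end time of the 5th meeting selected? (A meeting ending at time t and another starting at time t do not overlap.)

Greedy by earliest finish: after sorting by end time, pick each interval compatible with the last pick.
Sorted by end: (2,4)  (2,5)  (6,8)  (10,12)  (10,13)  (12,14)  (13,15)  (17,19)  (17,20)  (20,21)  (22,24)
take (2,4); take (6,8); take (10,12); take (12,14); take (17,19); take (20,21); take (22,24).
Selected: (2,4) (6,8) (10,12) (12,14) (17,19) (20,21) (22,24)

19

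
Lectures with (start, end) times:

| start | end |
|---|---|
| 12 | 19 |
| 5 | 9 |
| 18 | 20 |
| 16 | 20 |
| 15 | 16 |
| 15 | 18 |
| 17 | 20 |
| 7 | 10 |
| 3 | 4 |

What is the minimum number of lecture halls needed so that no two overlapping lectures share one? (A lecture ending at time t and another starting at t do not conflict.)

4

Events (time:±→running): 3:+→1 4:-→0 5:+→1 7:+→2 9:-→1 10:-→0 12:+→1 15:+→2 15:+→3 16:-→2 16:+→3 17:+→4 … peak 4.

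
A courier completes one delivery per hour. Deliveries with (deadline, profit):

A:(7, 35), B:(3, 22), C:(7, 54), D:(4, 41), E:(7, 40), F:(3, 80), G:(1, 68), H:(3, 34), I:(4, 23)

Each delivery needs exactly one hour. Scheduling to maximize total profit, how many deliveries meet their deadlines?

7

Sort by profit descending; place each in the latest free slot ≤ its deadline.
Profit order: F=80 G=68 C=54 D=41 E=40 A=35 H=34 I=23 B=22
Assign: F→slot 3, G→slot 1, C→slot 7, D→slot 4, E→slot 6, A→slot 5, H→slot 2, I skipped, B skipped.
Slots: [1:G] [2:H] [3:F] [4:D] [5:A] [6:E] [7:C]
7 of 9 scheduled.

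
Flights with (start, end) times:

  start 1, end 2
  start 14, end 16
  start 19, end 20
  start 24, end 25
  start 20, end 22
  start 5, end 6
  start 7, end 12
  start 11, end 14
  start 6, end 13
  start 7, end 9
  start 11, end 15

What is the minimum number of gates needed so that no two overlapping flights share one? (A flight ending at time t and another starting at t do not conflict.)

4

Count concurrent intervals with a sweep; the peak is the room count.
Events (time:±→running): 1:+→1 2:-→0 5:+→1 6:-→0 6:+→1 7:+→2 7:+→3 9:-→2 11:+→3 11:+→4 … peak 4.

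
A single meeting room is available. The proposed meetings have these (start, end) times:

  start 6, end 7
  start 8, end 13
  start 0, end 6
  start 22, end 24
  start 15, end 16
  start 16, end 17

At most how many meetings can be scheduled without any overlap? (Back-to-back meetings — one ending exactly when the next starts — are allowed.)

Greedy by earliest finish: after sorting by end time, pick each interval compatible with the last pick.
By end time: (0,6), (6,7), (8,13), (15,16), (16,17), (22,24).
Pick (0,6); next start ≥ 6 → (6,7); next start ≥ 7 → (8,13); next start ≥ 13 → (15,16); next start ≥ 16 → (16,17); next start ≥ 17 → (22,24).
Selected 6 meetings.

6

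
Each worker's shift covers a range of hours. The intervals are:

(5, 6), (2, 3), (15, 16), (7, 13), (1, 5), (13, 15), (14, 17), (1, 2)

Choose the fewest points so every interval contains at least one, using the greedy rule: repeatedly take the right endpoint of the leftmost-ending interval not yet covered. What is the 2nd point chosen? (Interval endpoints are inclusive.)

Sort by right endpoint; whenever an interval is uncovered, place a point at its right end.
By right end: [1,2]  [2,3]  [1,5]  [5,6]  [7,13]  [13,15]  [15,16]  [14,17]
[1,2] uncovered → point at 2; [5,6] uncovered → point at 6; [7,13] uncovered → point at 13; [15,16] uncovered → point at 16.
Points: 2, 6, 13, 16 (4 total).

6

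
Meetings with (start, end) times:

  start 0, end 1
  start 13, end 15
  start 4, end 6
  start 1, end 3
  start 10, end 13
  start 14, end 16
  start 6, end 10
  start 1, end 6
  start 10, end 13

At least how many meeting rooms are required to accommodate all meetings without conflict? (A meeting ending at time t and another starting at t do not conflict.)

The answer is the maximum number of intervals overlapping at any instant.
Events (time:±→running): 0:+→1 1:-→0 1:+→1 1:+→2 … peak 2.

2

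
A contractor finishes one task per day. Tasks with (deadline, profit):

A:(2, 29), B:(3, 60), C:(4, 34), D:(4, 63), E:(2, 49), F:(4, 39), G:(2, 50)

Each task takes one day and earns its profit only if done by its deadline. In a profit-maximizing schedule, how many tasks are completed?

4

Take jobs in profit order; each goes to the latest open slot no later than its deadline.
By profit: D(d4,63), B(d3,60), G(d2,50), E(d2,49), F(d4,39), C(d4,34), A(d2,29)
D→slot 4; B→slot 3; G→slot 2; E→slot 1; F skipped; C skipped; A skipped.
4 of 7 scheduled.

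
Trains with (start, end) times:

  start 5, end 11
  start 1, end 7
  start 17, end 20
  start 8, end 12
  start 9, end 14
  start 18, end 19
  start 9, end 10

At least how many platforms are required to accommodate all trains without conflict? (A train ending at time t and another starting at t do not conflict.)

The answer is the maximum number of intervals overlapping at any instant.
starts: [1, 5, 8, 9, 9, 17, 18]
ends:   [7, 10, 11, 12, 14, 19, 20]
s1→1 s5→2 e7→1 s8→2 s9→3 s9→4  — peak 4.

4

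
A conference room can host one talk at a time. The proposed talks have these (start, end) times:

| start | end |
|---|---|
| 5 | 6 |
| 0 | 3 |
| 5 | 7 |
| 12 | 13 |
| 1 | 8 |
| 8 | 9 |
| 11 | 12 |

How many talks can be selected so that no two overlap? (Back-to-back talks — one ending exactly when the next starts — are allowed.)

5

Sort by end time and greedily take each interval whose start is ≥ the last chosen end.
By end time: (0,3), (5,6), (5,7), (1,8), (8,9), (11,12), (12,13).
Pick (0,3); next start ≥ 3 → (5,6); next start ≥ 6 → (8,9); next start ≥ 9 → (11,12); next start ≥ 12 → (12,13).
Selected 5 talks.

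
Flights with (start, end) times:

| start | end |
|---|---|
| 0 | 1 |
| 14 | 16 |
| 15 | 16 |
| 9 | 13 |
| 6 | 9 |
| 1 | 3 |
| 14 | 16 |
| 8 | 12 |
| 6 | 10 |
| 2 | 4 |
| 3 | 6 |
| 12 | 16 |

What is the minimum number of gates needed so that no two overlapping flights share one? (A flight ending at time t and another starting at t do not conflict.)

4

The answer is the maximum number of intervals overlapping at any instant.
Events (time:±→running): 0:+→1 1:-→0 1:+→1 2:+→2 3:-→1 3:+→2 4:-→1 6:-→0 6:+→1 6:+→2 8:+→3 9:-→2 9:+→3 10:-→2 12:-→1 12:+→2 13:-→1 14:+→2 14:+→3 15:+→4 … peak 4.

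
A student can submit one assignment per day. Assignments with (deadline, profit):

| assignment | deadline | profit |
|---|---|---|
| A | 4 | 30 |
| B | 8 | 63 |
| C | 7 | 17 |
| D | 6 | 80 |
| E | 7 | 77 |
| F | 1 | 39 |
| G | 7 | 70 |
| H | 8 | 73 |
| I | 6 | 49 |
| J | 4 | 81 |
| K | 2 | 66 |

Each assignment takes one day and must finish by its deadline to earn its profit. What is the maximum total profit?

Sort by profit descending; place each in the latest free slot ≤ its deadline.
Profit order: J=81 D=80 E=77 H=73 G=70 K=66 B=63 I=49 F=39 A=30 C=17
Assign: J→slot 4, D→slot 6, E→slot 7, H→slot 8, G→slot 5, K→slot 2, B→slot 3, I→slot 1, F skipped, A skipped, C skipped.
Slots: [1:I] [2:K] [3:B] [4:J] [5:G] [6:D] [7:E] [8:H]
Profit = 49 + 66 + 63 + 81 + 70 + 80 + 77 + 73 = 559

559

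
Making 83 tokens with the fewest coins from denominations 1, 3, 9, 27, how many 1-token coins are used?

83 − 3×27→2 − 2×1→0
Count of 1: 2

2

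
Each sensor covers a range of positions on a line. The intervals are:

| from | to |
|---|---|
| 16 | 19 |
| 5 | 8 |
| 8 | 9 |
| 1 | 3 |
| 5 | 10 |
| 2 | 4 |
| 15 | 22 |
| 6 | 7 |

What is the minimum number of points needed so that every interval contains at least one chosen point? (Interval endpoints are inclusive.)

4

Sort by right endpoint; whenever an interval is uncovered, place a point at its right end.
Sorted: [1,3] [2,4] [6,7] [5,8] [8,9] [5,10] [16,19] [15,22]
{[1,3],[2,4]} hit by 3; {[6,7],[5,8]} hit by 7; {[8,9],[5,10]} hit by 9; {[16,19],[15,22]} hit by 19.
Points: 3, 7, 9, 19 (4 total).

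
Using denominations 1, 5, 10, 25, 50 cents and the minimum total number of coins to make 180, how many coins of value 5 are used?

Greedy: take as many of the largest coin as possible, then repeat with the remainder.
180 = 3×50 + 1×25 + 1×5
Count of 5: 1

1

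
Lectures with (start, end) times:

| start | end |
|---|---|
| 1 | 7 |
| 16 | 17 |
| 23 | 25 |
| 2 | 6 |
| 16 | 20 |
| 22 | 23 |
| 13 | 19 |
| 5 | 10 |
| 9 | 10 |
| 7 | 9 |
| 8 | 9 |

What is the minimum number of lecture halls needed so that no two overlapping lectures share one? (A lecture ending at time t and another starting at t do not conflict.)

The answer is the maximum number of intervals overlapping at any instant.
Events (time:±→running): 1:+→1 2:+→2 5:+→3 … peak 3.

3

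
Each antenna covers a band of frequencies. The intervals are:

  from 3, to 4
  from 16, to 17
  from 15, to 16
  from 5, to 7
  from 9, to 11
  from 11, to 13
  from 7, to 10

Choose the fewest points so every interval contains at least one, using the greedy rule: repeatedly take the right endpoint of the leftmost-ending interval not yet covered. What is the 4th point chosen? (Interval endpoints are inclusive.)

16

Sort by right endpoint; whenever an interval is uncovered, place a point at its right end.
By right end: [3,4]  [5,7]  [7,10]  [9,11]  [11,13]  [15,16]  [16,17]
[3,4] uncovered → point at 4; [5,7] uncovered → point at 7; [9,11] uncovered → point at 11; [15,16] uncovered → point at 16.
Points: 4, 7, 11, 16 (4 total).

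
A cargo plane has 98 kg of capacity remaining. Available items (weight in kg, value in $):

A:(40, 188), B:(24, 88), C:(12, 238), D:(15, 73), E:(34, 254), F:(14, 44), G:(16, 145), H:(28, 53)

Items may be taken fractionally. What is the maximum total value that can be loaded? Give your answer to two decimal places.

Greedy by value/weight ratio, highest first.
Order: C (238/12=19.83) > G (145/16=9.06) > E (254/34=7.47) > D (73/15=4.87) > A (188/40=4.70) > B (88/24=3.67) > F (44/14=3.14) > H (53/28=1.89)
Fill: take C (12 @ 238) → take G (16 @ 145) → take E (34 @ 254) → take D (15 @ 73) → take 21/40 of A → 98.70; 98/98 used.
Total value = 808.70

808.70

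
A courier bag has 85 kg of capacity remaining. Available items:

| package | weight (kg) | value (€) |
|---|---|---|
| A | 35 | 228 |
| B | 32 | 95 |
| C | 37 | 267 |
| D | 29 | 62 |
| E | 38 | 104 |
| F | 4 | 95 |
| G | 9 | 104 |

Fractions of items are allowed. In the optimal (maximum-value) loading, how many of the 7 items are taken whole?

4

Greedy by value/weight ratio, highest first.
Ratios (sorted): F 23.75, G 11.56, C 7.22, A 6.51, B 2.97, E 2.74, D 2.14
take F (4 @ 95); take G (9 @ 104); take C (37 @ 267); take A (35 @ 228). Capacity used 85/85.
4 item(s) taken whole.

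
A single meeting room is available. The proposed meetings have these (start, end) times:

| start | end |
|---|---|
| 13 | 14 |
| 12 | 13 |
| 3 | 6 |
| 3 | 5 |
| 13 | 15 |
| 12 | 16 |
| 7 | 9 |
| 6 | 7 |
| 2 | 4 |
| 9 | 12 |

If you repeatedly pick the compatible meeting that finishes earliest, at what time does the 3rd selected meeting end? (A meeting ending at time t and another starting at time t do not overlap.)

Order by finish time; keep every interval that doesn't clash with the previous kept one.
By end time: (2,4), (3,5), (3,6), (6,7), (7,9), (9,12), (12,13), (13,14), (13,15), (12,16).
Pick (2,4); next start ≥ 4 → (6,7); next start ≥ 7 → (7,9); next start ≥ 9 → (9,12); next start ≥ 12 → (12,13); next start ≥ 13 → (13,14).
Selected: (2,4) (6,7) (7,9) (9,12) (12,13) (13,14)

9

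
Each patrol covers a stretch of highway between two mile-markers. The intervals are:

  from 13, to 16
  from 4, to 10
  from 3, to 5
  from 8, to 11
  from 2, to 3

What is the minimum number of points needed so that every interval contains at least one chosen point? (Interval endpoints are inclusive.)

Process intervals by earliest right end; each time one isn't hit yet, stab at its right endpoint.
By right end: [2,3]  [3,5]  [4,10]  [8,11]  [13,16]
[2,3] uncovered → point at 3; [4,10] uncovered → point at 10; [13,16] uncovered → point at 16.
Points: 3, 10, 16 (3 total).

3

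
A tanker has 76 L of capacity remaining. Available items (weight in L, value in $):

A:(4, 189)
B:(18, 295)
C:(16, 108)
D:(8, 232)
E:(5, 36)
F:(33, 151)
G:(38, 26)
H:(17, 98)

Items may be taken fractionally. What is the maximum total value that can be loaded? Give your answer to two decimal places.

Sort by value per unit weight and fill in that order.
Ratios (sorted): A 47.25, D 29.00, B 16.39, E 7.20, C 6.75, H 5.76, F 4.58, G 0.68
take A (4 @ 189); take D (8 @ 232); take B (18 @ 295); take E (5 @ 36); take C (16 @ 108); take H (17 @ 98); take 8/33 of F → 36.61. Capacity used 76/76.
Total value = 994.61

994.61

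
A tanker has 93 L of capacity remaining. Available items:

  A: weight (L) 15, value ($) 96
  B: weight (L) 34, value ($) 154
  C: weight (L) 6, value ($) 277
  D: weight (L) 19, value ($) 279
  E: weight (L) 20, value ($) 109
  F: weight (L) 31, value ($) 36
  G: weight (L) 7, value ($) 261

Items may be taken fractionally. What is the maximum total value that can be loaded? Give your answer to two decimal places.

Greedy by value/weight ratio, highest first.
Ratios (sorted): C 46.17, G 37.29, D 14.68, A 6.40, E 5.45, B 4.53, F 1.16
take C (6 @ 277); take G (7 @ 261); take D (19 @ 279); take A (15 @ 96); take E (20 @ 109); take 26/34 of B → 117.76. Capacity used 93/93.
Total value = 1139.76

1139.76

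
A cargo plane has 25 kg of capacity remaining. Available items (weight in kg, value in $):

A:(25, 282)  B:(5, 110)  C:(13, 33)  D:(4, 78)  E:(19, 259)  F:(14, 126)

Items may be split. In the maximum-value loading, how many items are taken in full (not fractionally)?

2

Order: B (110/5=22.00) > D (78/4=19.50) > E (259/19=13.63) > A (282/25=11.28) > F (126/14=9.00) > C (33/13=2.54)
Fill: take B (5 @ 110) → take D (4 @ 78) → take 16/19 of E → 218.11; 25/25 used.
2 item(s) taken whole; one partial (take 16/19 of E).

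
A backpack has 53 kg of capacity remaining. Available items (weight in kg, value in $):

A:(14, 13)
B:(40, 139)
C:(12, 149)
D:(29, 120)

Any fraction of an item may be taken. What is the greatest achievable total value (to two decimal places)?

Greedy by value/weight ratio, highest first.
Order: C (149/12=12.42) > D (120/29=4.14) > B (139/40=3.48) > A (13/14=0.93)
Fill: take C (12 @ 149) → take D (29 @ 120) → take 12/40 of B → 41.70; 53/53 used.
Total value = 310.70

310.70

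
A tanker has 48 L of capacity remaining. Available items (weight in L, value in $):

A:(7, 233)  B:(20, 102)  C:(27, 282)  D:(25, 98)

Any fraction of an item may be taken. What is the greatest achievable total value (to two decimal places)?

Order: A (233/7=33.29) > C (282/27=10.44) > B (102/20=5.10) > D (98/25=3.92)
Fill: take A (7 @ 233) → take C (27 @ 282) → take 14/20 of B → 71.40; 48/48 used.
Total value = 586.40

586.40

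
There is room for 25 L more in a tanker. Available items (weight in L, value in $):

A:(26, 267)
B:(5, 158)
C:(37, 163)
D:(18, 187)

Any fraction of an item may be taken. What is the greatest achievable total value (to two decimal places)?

365.54

Order: B (158/5=31.60) > D (187/18=10.39) > A (267/26=10.27) > C (163/37=4.41)
Fill: take B (5 @ 158) → take D (18 @ 187) → take 2/26 of A → 20.54; 25/25 used.
Total value = 365.54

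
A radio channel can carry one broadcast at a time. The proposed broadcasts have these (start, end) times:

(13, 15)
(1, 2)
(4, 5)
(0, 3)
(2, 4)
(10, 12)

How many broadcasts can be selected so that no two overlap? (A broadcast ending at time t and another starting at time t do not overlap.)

5

Sorted by end: (1,2)  (0,3)  (2,4)  (4,5)  (10,12)  (13,15)
take (1,2); take (2,4); take (4,5); take (10,12); take (13,15).
Selected 5 broadcasts.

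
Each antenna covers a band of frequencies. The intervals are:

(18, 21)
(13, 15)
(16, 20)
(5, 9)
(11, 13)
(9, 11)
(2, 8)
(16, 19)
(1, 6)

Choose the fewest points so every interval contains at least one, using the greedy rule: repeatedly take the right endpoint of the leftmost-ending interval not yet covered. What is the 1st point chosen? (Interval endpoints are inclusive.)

By right end: [1,6]  [2,8]  [5,9]  [9,11]  [11,13]  [13,15]  [16,19]  [16,20]  [18,21]
[1,6] uncovered → point at 6; [9,11] uncovered → point at 11; [13,15] uncovered → point at 15; [16,19] uncovered → point at 19.
Points: 6, 11, 15, 19 (4 total).

6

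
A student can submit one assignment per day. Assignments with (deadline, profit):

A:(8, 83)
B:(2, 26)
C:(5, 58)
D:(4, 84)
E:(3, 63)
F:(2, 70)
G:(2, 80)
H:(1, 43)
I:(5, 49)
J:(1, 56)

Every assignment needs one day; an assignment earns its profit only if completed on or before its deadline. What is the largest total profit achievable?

Profit order: D=84 A=83 G=80 F=70 E=63 C=58 J=56 I=49 H=43 B=26
Assign: D→slot 4, A→slot 8, G→slot 2, F→slot 1, E→slot 3, C→slot 5, J skipped, I skipped, H skipped, B skipped.
Slots: [1:F] [2:G] [3:E] [4:D] [5:C] [8:A]
Profit = 70 + 80 + 63 + 84 + 58 + 83 = 438

438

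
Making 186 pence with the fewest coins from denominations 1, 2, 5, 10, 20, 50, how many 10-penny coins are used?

Use the largest denomination that fits, subtract, and repeat.
186 − 3×50→36 − 1×20→16 − 1×10→6 − 1×5→1 − 1×1→0
Count of 10: 1

1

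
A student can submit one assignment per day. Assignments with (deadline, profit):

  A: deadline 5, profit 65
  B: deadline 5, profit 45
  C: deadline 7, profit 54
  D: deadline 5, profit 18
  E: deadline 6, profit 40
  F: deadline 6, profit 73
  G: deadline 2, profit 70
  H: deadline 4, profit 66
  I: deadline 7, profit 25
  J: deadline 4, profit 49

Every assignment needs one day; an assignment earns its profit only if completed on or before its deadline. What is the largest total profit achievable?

Take jobs in profit order; each goes to the latest open slot no later than its deadline.
Profit order: F=73 G=70 H=66 A=65 C=54 J=49 B=45 E=40 I=25 D=18
Assign: F→slot 6, G→slot 2, H→slot 4, A→slot 5, C→slot 7, J→slot 3, B→slot 1, E skipped, I skipped, D skipped.
Slots: [1:B] [2:G] [3:J] [4:H] [5:A] [6:F] [7:C]
Profit = 45 + 70 + 49 + 66 + 65 + 73 + 54 = 422

422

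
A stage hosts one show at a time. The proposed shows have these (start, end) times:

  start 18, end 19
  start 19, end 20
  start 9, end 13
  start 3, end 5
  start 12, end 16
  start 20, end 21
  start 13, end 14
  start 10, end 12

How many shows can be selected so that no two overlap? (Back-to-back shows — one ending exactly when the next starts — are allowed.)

6

By end time: (3,5), (10,12), (9,13), (13,14), (12,16), (18,19), (19,20), (20,21).
Pick (3,5); next start ≥ 5 → (10,12); next start ≥ 12 → (13,14); next start ≥ 14 → (18,19); next start ≥ 19 → (19,20); next start ≥ 20 → (20,21).
Selected 6 shows.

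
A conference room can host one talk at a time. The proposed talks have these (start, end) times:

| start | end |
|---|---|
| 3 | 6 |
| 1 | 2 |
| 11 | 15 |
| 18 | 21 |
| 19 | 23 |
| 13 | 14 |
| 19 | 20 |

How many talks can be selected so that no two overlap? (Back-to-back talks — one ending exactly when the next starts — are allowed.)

Sorted by end: (1,2)  (3,6)  (13,14)  (11,15)  (19,20)  (18,21)  (19,23)
take (1,2); take (3,6); take (13,14); take (19,20); skip (18,21).
Selected 4 talks.

4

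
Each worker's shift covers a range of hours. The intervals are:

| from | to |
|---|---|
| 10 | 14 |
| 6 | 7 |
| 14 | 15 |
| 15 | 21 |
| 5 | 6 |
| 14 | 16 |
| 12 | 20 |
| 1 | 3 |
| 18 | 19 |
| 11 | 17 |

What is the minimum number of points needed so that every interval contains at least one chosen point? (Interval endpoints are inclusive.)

Sorted: [1,3] [5,6] [6,7] [10,14] [14,15] [14,16] [11,17] [18,19] [12,20] [15,21]
{[1,3]} hit by 3; {[5,6],[6,7]} hit by 6; {[10,14],[14,15],[14,16],[11,17]} hit by 14; {[18,19],[12,20],[15,21]} hit by 19.
Points: 3, 6, 14, 19 (4 total).

4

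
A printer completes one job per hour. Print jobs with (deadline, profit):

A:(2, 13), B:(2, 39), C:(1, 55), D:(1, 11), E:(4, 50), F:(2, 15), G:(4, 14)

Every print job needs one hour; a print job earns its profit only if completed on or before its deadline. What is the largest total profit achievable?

Sort by profit descending; place each in the latest free slot ≤ its deadline.
By profit: C(d1,55), E(d4,50), B(d2,39), F(d2,15), G(d4,14), A(d2,13), D(d1,11)
C→slot 1; E→slot 4; B→slot 2; F skipped; G→slot 3; A skipped; D skipped.
Profit = 55 + 39 + 14 + 50 = 158

158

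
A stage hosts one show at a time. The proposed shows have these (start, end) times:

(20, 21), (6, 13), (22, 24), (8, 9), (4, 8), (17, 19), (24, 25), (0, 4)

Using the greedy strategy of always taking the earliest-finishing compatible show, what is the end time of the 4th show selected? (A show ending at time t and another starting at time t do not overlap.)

Greedy by earliest finish: after sorting by end time, pick each interval compatible with the last pick.
Sorted by end: (0,4)  (4,8)  (8,9)  (6,13)  (17,19)  (20,21)  (22,24)  (24,25)
take (0,4); take (4,8); take (8,9); skip (6,13); take (17,19); take (20,21); take (22,24); take (24,25).
Selected: (0,4) (4,8) (8,9) (17,19) (20,21) (22,24) (24,25)

19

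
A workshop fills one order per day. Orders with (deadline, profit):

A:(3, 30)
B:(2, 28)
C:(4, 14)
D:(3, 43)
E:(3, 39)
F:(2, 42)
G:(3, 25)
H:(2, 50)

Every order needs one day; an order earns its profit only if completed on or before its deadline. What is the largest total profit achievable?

149

Take jobs in profit order; each goes to the latest open slot no later than its deadline.
Profit order: H=50 D=43 F=42 E=39 A=30 B=28 G=25 C=14
Assign: H→slot 2, D→slot 3, F→slot 1, E skipped, A skipped, B skipped, G skipped, C→slot 4.
Slots: [1:F] [2:H] [3:D] [4:C]
Profit = 42 + 50 + 43 + 14 = 149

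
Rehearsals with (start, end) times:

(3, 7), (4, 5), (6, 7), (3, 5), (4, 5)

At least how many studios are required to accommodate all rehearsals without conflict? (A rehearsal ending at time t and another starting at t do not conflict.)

4

Count concurrent intervals with a sweep; the peak is the room count.
Events (time:±→running): 3:+→1 3:+→2 4:+→3 4:+→4 … peak 4.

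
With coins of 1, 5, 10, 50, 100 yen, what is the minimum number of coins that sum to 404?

8

404 − 4×100→4 − 4×1→0
Total coins = 4 + 4 = 8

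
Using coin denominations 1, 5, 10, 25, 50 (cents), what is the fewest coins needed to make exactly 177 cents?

6

Greedy: take as many of the largest coin as possible, then repeat with the remainder.
177 = 3×50 + 1×25 + 2×1
Total coins = 3 + 1 + 2 = 6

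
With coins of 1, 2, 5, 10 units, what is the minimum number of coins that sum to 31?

Greedy: take as many of the largest coin as possible, then repeat with the remainder.
31 − 3×10→1 − 1×1→0
Total coins = 3 + 1 = 4

4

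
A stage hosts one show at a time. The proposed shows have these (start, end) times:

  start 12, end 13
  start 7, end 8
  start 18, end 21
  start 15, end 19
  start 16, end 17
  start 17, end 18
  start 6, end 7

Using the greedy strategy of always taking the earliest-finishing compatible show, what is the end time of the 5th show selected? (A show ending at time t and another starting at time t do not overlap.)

Sorted by end: (6,7)  (7,8)  (12,13)  (16,17)  (17,18)  (15,19)  (18,21)
take (6,7); take (7,8); take (12,13); take (16,17); take (17,18); skip (15,19); take (18,21).
Selected: (6,7) (7,8) (12,13) (16,17) (17,18) (18,21)

18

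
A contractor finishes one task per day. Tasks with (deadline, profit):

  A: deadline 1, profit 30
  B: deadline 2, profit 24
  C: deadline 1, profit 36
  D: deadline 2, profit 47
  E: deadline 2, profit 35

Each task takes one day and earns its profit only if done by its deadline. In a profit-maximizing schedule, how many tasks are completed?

Take jobs in profit order; each goes to the latest open slot no later than its deadline.
By profit: D(d2,47), C(d1,36), E(d2,35), A(d1,30), B(d2,24)
D→slot 2; C→slot 1; E skipped; A skipped; B skipped.
2 of 5 scheduled.

2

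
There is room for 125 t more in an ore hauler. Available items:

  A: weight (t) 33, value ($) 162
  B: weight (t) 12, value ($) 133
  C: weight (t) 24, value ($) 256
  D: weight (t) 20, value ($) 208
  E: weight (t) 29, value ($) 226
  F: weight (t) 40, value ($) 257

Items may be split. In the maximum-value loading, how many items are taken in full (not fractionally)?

5

Greedy by value/weight ratio, highest first.
Order: B (133/12=11.08) > C (256/24=10.67) > D (208/20=10.40) > E (226/29=7.79) > F (257/40=6.42) > A (162/33=4.91)
Fill: take B (12 @ 133) → take C (24 @ 256) → take D (20 @ 208) → take E (29 @ 226) → take F (40 @ 257); 125/125 used.
5 item(s) taken whole.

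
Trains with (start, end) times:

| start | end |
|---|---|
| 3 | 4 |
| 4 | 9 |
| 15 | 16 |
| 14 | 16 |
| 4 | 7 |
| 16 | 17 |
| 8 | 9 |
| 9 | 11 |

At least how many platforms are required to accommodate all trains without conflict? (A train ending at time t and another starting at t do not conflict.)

2

Events (time:±→running): 3:+→1 4:-→0 4:+→1 4:+→2 … peak 2.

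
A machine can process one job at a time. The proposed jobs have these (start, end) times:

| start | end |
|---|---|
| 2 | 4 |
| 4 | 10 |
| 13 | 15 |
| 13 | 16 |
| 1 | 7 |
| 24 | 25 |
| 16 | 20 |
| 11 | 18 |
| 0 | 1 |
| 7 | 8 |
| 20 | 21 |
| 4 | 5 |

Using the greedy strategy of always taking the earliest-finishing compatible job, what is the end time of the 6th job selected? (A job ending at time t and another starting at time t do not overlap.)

By end time: (0,1), (2,4), (4,5), (1,7), (7,8), (4,10), (13,15), (13,16), (11,18), (16,20), (20,21), (24,25).
Pick (0,1); next start ≥ 1 → (2,4); next start ≥ 4 → (4,5); next start ≥ 5 → (7,8); next start ≥ 8 → (13,15); next start ≥ 15 → (16,20); next start ≥ 20 → (20,21); next start ≥ 21 → (24,25).
Selected: (0,1) (2,4) (4,5) (7,8) (13,15) (16,20) (20,21) (24,25)

20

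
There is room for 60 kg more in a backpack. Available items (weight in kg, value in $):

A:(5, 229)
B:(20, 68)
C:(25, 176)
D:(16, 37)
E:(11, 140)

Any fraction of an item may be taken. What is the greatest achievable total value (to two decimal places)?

Sort by value per unit weight and fill in that order.
Ratios (sorted): A 45.80, E 12.73, C 7.04, B 3.40, D 2.31
take A (5 @ 229); take E (11 @ 140); take C (25 @ 176); take 19/20 of B → 64.60. Capacity used 60/60.
Total value = 609.60

609.60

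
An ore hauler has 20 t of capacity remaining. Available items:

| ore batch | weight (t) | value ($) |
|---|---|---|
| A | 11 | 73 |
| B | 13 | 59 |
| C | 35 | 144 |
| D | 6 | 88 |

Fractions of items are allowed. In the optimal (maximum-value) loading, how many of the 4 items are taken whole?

Sort by value per unit weight and fill in that order.
Ratios (sorted): D 14.67, A 6.64, B 4.54, C 4.11
take D (6 @ 88); take A (11 @ 73); take 3/13 of B → 13.62. Capacity used 20/20.
2 item(s) taken whole; one partial (take 3/13 of B).

2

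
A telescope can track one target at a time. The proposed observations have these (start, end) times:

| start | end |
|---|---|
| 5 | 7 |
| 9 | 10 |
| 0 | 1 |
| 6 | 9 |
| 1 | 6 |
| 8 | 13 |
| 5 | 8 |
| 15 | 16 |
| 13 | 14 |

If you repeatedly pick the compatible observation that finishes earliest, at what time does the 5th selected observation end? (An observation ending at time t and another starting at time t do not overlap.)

14

Sorted by end: (0,1)  (1,6)  (5,7)  (5,8)  (6,9)  (9,10)  (8,13)  (13,14)  (15,16)
take (0,1); take (1,6); take (6,9); take (9,10); skip (8,13); take (13,14); take (15,16).
Selected: (0,1) (1,6) (6,9) (9,10) (13,14) (15,16)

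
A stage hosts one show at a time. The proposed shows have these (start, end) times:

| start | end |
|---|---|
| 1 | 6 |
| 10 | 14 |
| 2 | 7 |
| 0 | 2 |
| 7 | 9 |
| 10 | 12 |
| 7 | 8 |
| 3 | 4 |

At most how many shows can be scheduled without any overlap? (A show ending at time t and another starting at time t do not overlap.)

4

By end time: (0,2), (3,4), (1,6), (2,7), (7,8), (7,9), (10,12), (10,14).
Pick (0,2); next start ≥ 2 → (3,4); next start ≥ 4 → (7,8); next start ≥ 8 → (10,12).
Selected 4 shows.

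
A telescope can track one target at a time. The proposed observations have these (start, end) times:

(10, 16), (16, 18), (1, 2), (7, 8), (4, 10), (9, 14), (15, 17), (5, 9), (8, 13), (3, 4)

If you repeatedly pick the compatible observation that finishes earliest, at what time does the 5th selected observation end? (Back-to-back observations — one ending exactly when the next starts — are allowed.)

17

By end time: (1,2), (3,4), (7,8), (5,9), (4,10), (8,13), (9,14), (10,16), (15,17), (16,18).
Pick (1,2); next start ≥ 2 → (3,4); next start ≥ 4 → (7,8); next start ≥ 8 → (8,13); next start ≥ 13 → (15,17).
Selected: (1,2) (3,4) (7,8) (8,13) (15,17)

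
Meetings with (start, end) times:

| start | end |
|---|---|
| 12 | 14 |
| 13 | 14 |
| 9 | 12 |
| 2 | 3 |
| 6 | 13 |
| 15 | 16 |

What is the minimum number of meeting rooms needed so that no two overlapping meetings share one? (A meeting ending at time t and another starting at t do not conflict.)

2

Count concurrent intervals with a sweep; the peak is the room count.
starts: [2, 6, 9, 12, 13, 15]
ends:   [3, 12, 13, 14, 14, 16]
s2→1 e3→0 s6→1 s9→2  — peak 2.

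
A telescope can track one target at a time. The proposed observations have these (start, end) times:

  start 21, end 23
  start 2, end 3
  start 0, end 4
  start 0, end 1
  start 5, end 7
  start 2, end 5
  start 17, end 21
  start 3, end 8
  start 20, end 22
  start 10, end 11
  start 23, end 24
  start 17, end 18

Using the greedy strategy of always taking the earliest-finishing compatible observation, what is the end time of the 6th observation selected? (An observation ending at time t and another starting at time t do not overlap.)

Order by finish time; keep every interval that doesn't clash with the previous kept one.
Sorted by end: (0,1)  (2,3)  (0,4)  (2,5)  (5,7)  (3,8)  (10,11)  (17,18)  (17,21)  (20,22)  (21,23)  (23,24)
take (0,1); take (2,3); take (5,7); take (10,11); take (17,18); take (20,22); skip (21,23); take (23,24).
Selected: (0,1) (2,3) (5,7) (10,11) (17,18) (20,22) (23,24)

22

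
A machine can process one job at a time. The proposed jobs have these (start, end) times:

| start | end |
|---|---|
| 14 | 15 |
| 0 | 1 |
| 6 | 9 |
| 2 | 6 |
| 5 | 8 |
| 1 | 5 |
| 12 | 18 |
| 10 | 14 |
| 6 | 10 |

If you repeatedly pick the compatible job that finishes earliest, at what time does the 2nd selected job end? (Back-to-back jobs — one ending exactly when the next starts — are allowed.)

By end time: (0,1), (1,5), (2,6), (5,8), (6,9), (6,10), (10,14), (14,15), (12,18).
Pick (0,1); next start ≥ 1 → (1,5); next start ≥ 5 → (5,8); next start ≥ 8 → (10,14); next start ≥ 14 → (14,15).
Selected: (0,1) (1,5) (5,8) (10,14) (14,15)

5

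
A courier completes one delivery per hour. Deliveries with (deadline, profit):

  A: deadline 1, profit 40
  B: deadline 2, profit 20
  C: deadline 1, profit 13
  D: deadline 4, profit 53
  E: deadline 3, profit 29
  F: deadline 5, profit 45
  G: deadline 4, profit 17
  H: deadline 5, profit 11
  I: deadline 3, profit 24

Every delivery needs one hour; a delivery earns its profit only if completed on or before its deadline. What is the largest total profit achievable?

Sort by profit descending; place each in the latest free slot ≤ its deadline.
By profit: D(d4,53), F(d5,45), A(d1,40), E(d3,29), I(d3,24), B(d2,20), G(d4,17), C(d1,13), H(d5,11)
D→slot 4; F→slot 5; A→slot 1; E→slot 3; I→slot 2; B skipped; G skipped; C skipped; H skipped.
Profit = 40 + 24 + 29 + 53 + 45 = 191

191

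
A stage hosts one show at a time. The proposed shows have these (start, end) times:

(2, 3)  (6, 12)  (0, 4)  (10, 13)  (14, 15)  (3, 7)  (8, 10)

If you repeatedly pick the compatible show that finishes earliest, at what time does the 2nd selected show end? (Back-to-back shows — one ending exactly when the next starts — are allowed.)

Greedy by earliest finish: after sorting by end time, pick each interval compatible with the last pick.
By end time: (2,3), (0,4), (3,7), (8,10), (6,12), (10,13), (14,15).
Pick (2,3); next start ≥ 3 → (3,7); next start ≥ 7 → (8,10); next start ≥ 10 → (10,13); next start ≥ 13 → (14,15).
Selected: (2,3) (3,7) (8,10) (10,13) (14,15)

7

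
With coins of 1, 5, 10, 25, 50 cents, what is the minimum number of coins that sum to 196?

Use the largest denomination that fits, subtract, and repeat.
196 − 3×50→46 − 1×25→21 − 2×10→1 − 1×1→0
Total coins = 3 + 1 + 2 + 1 = 7

7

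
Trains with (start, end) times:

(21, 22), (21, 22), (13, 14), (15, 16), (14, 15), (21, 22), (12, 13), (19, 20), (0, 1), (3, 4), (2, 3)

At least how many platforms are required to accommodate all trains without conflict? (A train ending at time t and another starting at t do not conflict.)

Count concurrent intervals with a sweep; the peak is the room count.
starts: [0, 2, 3, 12, 13, 14, 15, 19, 21, 21, 21]
ends:   [1, 3, 4, 13, 14, 15, 16, 20, 22, 22, 22]
s0→1 e1→0 s2→1 e3→0 s3→1 e4→0 s12→1 e13→0 s13→1 e14→0 s14→1 e15→0 s15→1 e16→0 s19→1 e20→0 s21→1 s21→2 s21→3  — peak 3.

3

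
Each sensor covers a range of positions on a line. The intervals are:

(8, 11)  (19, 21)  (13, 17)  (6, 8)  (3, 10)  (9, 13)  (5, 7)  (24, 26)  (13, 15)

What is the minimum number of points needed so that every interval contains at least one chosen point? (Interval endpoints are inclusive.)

Sort by right endpoint; whenever an interval is uncovered, place a point at its right end.
Sorted: [5,7] [6,8] [3,10] [8,11] [9,13] [13,15] [13,17] [19,21] [24,26]
{[5,7],[6,8],[3,10]} hit by 7; {[8,11],[9,13]} hit by 11; {[13,15],[13,17]} hit by 15; {[19,21]} hit by 21; {[24,26]} hit by 26.
Points: 7, 11, 15, 21, 26 (5 total).

5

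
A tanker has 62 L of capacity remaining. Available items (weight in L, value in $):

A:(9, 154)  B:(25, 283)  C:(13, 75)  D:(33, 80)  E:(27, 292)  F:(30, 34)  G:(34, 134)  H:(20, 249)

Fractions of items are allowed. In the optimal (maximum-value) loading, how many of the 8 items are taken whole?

3

Ratios (sorted): A 17.11, H 12.45, B 11.32, E 10.81, C 5.77, G 3.94, D 2.42, F 1.13
take A (9 @ 154); take H (20 @ 249); take B (25 @ 283); take 8/27 of E → 86.52. Capacity used 62/62.
3 item(s) taken whole; one partial (take 8/27 of E).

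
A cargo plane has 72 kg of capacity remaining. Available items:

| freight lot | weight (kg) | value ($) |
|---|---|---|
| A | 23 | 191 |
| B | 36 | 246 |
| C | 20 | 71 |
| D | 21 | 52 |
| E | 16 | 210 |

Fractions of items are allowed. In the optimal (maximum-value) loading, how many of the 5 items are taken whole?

Sort by value per unit weight and fill in that order.
Order: E (210/16=13.12) > A (191/23=8.30) > B (246/36=6.83) > C (71/20=3.55) > D (52/21=2.48)
Fill: take E (16 @ 210) → take A (23 @ 191) → take 33/36 of B → 225.50; 72/72 used.
2 item(s) taken whole; one partial (take 33/36 of B).

2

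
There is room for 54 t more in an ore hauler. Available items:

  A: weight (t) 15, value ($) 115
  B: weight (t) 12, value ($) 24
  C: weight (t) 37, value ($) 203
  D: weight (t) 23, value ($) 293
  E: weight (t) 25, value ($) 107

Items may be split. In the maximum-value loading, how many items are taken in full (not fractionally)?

Greedy by value/weight ratio, highest first.
Order: D (293/23=12.74) > A (115/15=7.67) > C (203/37=5.49) > E (107/25=4.28) > B (24/12=2.00)
Fill: take D (23 @ 293) → take A (15 @ 115) → take 16/37 of C → 87.78; 54/54 used.
2 item(s) taken whole; one partial (take 16/37 of C).

2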